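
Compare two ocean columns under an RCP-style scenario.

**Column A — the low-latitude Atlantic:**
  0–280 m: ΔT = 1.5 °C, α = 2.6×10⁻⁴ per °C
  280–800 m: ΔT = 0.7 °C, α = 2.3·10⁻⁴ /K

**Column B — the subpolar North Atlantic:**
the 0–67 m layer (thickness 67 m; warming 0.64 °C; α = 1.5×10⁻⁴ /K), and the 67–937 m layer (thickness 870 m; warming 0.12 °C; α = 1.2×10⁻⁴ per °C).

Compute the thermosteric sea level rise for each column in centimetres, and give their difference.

A 280 × 1.5 × 2.6×10⁻⁴ = 0.10920 m
A Layer 2: 520 × 0.7 × 2.3×10⁻⁴ = 0.08372 m
A total: 0.19292 m
B Layer 1: 0.64 × 1.5×10⁻⁴ × 67 = 0.006432 m
B 67–937 m: 1.2×10⁻⁴ × 0.12 × 870 = 0.012528 m
B total: 0.01896 m
Difference: 0.19292 − 0.01896 = 0.17396 m

A: 19 cm; B: 1.9 cm; difference 17 cm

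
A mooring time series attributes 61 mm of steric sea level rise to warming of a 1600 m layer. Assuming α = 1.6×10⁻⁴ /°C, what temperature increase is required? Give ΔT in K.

ΔT = Δh/(αH) = 0.061 / (1.6×10⁻⁴ × 1600) ≈ 0.2383 K

ΔT ≈ 0.238 K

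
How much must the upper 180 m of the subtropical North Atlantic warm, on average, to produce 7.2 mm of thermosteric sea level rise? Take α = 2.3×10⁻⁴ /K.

ΔT = Δh/(αH) = 0.0072 / (2.3×10⁻⁴ × 180) ≈ 0.1739 °C

ΔT ≈ 0.17 °C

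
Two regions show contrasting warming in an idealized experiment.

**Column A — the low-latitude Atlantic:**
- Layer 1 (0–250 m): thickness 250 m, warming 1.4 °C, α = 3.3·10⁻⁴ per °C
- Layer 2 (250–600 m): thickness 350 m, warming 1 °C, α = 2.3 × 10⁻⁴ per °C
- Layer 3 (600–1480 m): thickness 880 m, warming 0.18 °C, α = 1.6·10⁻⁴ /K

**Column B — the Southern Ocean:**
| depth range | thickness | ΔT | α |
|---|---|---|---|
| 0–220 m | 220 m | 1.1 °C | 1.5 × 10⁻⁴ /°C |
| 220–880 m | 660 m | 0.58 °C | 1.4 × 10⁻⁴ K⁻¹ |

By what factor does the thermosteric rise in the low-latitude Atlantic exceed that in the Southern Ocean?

a factor of 2.5

A Layer 1: 1.4 × 250 × 3.3×10⁻⁴ = 0.11550 m
A 2.3×10⁻⁴ × 350 × 1 = 0.08050 m
A 1.6×10⁻⁴ × 0.18 × 880 = 0.025344 m
A total: 0.221344 m
B 0–220 m: 1.1 × 220 × 1.5×10⁻⁴ = 0.03630 m
B Layer 2: 0.58 × 1.4×10⁻⁴ × 660 = 0.053592 m
B total: 0.089892 m
Ratio: 0.221344 / 0.089892 ≈ 2.462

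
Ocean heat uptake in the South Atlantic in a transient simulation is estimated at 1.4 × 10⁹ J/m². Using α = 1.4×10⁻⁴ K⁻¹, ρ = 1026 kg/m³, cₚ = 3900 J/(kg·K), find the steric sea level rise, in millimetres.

Δh = αQ/(ρcₚ) = 1.4×10⁻⁴ × 1.4×10⁹ / (1026 × 3900) ≈ 0.048983 m

49 mm of thermosteric rise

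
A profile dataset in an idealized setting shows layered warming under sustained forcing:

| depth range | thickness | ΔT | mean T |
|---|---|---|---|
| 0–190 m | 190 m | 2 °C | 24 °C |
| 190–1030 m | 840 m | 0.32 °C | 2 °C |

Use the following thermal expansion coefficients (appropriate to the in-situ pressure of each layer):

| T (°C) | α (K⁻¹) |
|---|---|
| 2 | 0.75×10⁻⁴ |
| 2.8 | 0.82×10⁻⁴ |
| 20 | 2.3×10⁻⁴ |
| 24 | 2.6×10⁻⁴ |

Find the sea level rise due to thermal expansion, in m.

Layer 1 at 24 °C → α = 2.6×10⁻⁴ K⁻¹
Layer 2 at 2 °C → α = 0.75×10⁻⁴ K⁻¹
0–190 m: 190 × 2 × 2.6×10⁻⁴ = 0.09880 m
190–1030 m: 840 × 0.75×10⁻⁴ × 0.32 = 0.02016 m
Δh = 0.09880 + 0.02016 = 0.11896 m

Δh = 0.12 m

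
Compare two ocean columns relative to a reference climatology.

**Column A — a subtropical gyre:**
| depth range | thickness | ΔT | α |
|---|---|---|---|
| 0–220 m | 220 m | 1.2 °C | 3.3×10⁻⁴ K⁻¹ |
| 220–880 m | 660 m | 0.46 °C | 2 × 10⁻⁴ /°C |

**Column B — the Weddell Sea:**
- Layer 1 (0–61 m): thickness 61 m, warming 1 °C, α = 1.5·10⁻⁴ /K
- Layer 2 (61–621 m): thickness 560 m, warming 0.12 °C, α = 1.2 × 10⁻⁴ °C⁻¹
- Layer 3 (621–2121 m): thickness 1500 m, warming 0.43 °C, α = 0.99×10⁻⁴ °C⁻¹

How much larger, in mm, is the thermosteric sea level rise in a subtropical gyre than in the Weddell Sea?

A 3.3×10⁻⁴ × 220 × 1.2 = 0.08712 m
A Layer 2: 660 × 0.46 × 2×10⁻⁴ = 0.06072 m
A total: 0.14784 m
B 0–61 m: 61 × 1.5×10⁻⁴ × 1 = 0.00915 m
B Layer 2: 560 × 1.2×10⁻⁴ × 0.12 = 0.008064 m
B 1500 × 0.43 × 0.99×10⁻⁴ = 0.063855 m
B total: 0.081069 m
Difference: 0.14784 − 0.081069 = 0.066771 m

66.8 mm larger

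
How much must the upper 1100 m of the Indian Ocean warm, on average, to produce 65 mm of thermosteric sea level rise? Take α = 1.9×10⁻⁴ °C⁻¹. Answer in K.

ΔT ≈ 0.31 K

ΔT = Δh/(αH) = 0.065 / (1.9×10⁻⁴ × 1100) ≈ 0.3110 K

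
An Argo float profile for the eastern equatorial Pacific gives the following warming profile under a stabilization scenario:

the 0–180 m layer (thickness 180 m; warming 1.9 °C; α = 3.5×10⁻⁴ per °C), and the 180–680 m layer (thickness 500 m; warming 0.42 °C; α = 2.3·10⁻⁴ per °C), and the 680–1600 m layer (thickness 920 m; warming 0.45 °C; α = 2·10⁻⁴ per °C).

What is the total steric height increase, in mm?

251 mm

Layer 1: 180 × 3.5×10⁻⁴ × 1.9 = 0.11970 m
2.3×10⁻⁴ × 0.42 × 500 = 0.04830 m
Layer 3: 2×10⁻⁴ × 0.45 × 920 = 0.08280 m
Δh = 0.11970 + 0.04830 + 0.08280 = 0.25080 m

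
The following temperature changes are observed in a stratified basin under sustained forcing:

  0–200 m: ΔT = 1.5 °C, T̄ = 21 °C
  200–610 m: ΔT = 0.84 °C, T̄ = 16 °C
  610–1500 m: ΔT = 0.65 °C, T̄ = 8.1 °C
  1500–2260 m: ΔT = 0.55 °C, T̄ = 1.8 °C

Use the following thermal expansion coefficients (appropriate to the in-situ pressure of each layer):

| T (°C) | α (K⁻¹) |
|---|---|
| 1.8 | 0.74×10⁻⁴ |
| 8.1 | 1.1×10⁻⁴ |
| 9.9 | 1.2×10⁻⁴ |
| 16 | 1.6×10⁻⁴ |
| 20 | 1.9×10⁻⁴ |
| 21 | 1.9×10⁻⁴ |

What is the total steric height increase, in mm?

Δh ≈ 210 mm

Layer 1 at 21 °C → α = 1.9×10⁻⁴ K⁻¹
Layer 2 at 16 °C → α = 1.6×10⁻⁴ K⁻¹
Layer 3 at 8.1 °C → α = 1.1×10⁻⁴ K⁻¹
Layer 4 at 1.8 °C → α = 0.74×10⁻⁴ K⁻¹
0–200 m: 1.5 × 1.9×10⁻⁴ × 200 = 0.05700 m
410 × 0.84 × 1.6×10⁻⁴ = 0.055104 m
1.1×10⁻⁴ × 0.65 × 890 = 0.063635 m
1500–2260 m: 760 × 0.55 × 0.74×10⁻⁴ = 0.030932 m
Δh = 0.05700 + 0.055104 + 0.063635 + 0.030932 = 0.206671 m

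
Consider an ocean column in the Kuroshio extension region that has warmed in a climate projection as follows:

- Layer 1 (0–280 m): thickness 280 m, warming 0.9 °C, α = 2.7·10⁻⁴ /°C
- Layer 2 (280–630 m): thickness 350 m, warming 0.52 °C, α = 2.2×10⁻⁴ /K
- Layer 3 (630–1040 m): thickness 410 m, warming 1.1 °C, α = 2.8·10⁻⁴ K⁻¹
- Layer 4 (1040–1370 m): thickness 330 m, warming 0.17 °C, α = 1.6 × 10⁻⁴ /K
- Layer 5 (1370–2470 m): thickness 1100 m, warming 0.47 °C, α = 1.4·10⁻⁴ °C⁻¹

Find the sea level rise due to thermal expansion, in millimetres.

0–280 m: 0.9 × 280 × 2.7×10⁻⁴ = 0.06804 m
280–630 m: 350 × 2.2×10⁻⁴ × 0.52 = 0.04004 m
2.8×10⁻⁴ × 410 × 1.1 = 0.12628 m
Layer 4: 1.6×10⁻⁴ × 0.17 × 330 = 0.008976 m
Layer 5: 1100 × 1.4×10⁻⁴ × 0.47 = 0.07238 m
Δh = 0.06804 + 0.04004 + 0.12628 + 0.008976 + 0.07238 = 0.315716 m

about 316 mm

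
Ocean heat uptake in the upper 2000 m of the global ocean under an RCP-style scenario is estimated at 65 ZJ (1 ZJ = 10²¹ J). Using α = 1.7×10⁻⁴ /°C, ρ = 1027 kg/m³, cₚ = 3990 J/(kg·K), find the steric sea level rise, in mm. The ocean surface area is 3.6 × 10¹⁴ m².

7.49 mm

Per unit area: Q = 65×10²¹ / (3.6×10¹⁴) ≈ 1.806×10⁸ J/m²
Δh = αQ/(ρcₚ) = 1.7×10⁻⁴ × 1.806×10⁸ / (1027 × 3990) ≈ 0.0074924 m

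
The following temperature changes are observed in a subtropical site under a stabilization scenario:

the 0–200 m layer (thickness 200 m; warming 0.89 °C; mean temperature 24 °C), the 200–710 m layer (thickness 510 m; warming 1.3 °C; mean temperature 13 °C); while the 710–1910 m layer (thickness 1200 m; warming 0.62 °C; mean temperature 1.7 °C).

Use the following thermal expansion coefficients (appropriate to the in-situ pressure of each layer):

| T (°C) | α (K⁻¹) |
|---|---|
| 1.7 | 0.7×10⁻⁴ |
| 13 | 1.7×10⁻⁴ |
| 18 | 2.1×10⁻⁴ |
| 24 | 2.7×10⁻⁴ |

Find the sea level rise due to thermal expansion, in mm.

Δh ≈ 213 mm

Layer 1 at 24 °C → α = 2.7×10⁻⁴ K⁻¹
Layer 2 at 13 °C → α = 1.7×10⁻⁴ K⁻¹
Layer 3 at 1.7 °C → α = 0.7×10⁻⁴ K⁻¹
0.89 × 2.7×10⁻⁴ × 200 = 0.04806 m
510 × 1.3 × 1.7×10⁻⁴ = 0.11271 m
710–1910 m: 1200 × 0.7×10⁻⁴ × 0.62 = 0.05208 m
Δh = 0.04806 + 0.11271 + 0.05208 = 0.21285 m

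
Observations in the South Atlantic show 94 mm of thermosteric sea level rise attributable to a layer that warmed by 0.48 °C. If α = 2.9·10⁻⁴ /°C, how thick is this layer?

H = Δh/(αΔT) = 0.094 / (2.9×10⁻⁴ × 0.48) ≈ 675.3 m

675 m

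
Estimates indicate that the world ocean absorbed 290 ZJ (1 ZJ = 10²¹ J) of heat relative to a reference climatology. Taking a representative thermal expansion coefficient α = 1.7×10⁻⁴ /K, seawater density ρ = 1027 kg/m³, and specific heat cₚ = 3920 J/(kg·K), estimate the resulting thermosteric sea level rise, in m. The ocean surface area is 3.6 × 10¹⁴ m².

0.034 m

Per unit area: Q = 290×10²¹ / (3.6×10¹⁴) ≈ 8.056×10⁸ J/m²
Δh = αQ/(ρcₚ) = 1.7×10⁻⁴ × 8.056×10⁸ / (1027 × 3920) ≈ 0.034018 m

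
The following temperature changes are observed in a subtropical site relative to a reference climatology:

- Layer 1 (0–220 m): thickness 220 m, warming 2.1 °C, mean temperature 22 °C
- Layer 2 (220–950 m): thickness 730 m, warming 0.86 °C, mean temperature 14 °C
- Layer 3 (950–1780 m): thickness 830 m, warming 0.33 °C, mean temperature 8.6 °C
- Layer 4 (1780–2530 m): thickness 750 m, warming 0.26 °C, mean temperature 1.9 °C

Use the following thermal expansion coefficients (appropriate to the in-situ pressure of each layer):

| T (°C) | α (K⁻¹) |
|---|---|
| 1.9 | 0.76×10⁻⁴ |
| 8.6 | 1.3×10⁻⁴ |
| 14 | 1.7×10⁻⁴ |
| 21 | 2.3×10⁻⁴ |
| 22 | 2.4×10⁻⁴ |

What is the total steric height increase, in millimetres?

Layer 1 at 22 °C → α = 2.4×10⁻⁴ K⁻¹
Layer 2 at 14 °C → α = 1.7×10⁻⁴ K⁻¹
Layer 3 at 8.6 °C → α = 1.3×10⁻⁴ K⁻¹
Layer 4 at 1.9 °C → α = 0.76×10⁻⁴ K⁻¹
0–220 m: 2.4×10⁻⁴ × 2.1 × 220 = 0.11088 m
Layer 2: 730 × 0.86 × 1.7×10⁻⁴ = 0.106726 m
830 × 0.33 × 1.3×10⁻⁴ = 0.035607 m
Layer 4: 750 × 0.76×10⁻⁴ × 0.26 = 0.01482 m
Δh = 0.11088 + 0.106726 + 0.035607 + 0.01482 = 0.268033 m ≈ 270 mm

270 mm of thermosteric rise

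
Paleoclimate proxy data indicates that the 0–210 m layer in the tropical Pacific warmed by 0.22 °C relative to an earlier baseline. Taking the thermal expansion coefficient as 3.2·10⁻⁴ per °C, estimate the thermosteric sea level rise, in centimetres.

Δh ≈ 1.48 cm

Δh = αΔT·H = 3.2×10⁻⁴ × 0.22 × 210 = 0.014784 m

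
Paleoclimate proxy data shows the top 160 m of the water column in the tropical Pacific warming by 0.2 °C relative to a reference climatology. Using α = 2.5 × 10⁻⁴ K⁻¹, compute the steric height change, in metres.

0.00800 m of thermosteric rise

Δh = αΔT·H = 2.5×10⁻⁴ × 0.2 × 160 = 0.00800 m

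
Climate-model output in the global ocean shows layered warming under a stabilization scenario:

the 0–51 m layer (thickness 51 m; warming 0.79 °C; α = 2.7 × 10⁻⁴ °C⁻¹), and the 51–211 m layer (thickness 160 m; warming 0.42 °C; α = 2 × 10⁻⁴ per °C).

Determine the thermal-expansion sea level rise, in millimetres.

24 mm

2.7×10⁻⁴ × 0.79 × 51 = 0.0108783 m
51–211 m: 2×10⁻⁴ × 160 × 0.42 = 0.01344 m
Δh = 0.0108783 + 0.01344 = 0.0243183 m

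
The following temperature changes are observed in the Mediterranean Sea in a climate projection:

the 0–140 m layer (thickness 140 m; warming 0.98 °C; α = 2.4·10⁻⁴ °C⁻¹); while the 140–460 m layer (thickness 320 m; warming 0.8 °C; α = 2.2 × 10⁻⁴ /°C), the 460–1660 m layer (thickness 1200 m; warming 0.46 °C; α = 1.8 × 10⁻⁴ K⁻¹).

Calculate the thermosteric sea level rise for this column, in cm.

0–140 m: 2.4×10⁻⁴ × 140 × 0.98 = 0.032928 m
140–460 m: 320 × 2.2×10⁻⁴ × 0.8 = 0.05632 m
0.46 × 1200 × 1.8×10⁻⁴ = 0.09936 m
Δh = 0.032928 + 0.05632 + 0.09936 = 0.188608 m

19 cm of thermosteric rise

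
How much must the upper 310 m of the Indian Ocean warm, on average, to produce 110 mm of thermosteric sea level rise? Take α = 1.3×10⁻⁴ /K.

ΔT = Δh/(αH) = 0.11 / (1.3×10⁻⁴ × 310) ≈ 2.730 °C

ΔT ≈ 2.73 °C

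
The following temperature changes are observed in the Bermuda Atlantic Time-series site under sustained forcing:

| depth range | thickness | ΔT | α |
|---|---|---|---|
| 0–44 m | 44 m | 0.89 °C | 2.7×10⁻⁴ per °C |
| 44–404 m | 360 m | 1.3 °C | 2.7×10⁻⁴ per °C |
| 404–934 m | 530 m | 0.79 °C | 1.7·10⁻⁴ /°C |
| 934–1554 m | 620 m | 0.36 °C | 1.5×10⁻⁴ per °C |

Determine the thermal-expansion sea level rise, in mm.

Δh = 242 mm

2.7×10⁻⁴ × 0.89 × 44 = 0.0105732 m
Layer 2: 1.3 × 360 × 2.7×10⁻⁴ = 0.12636 m
0.79 × 530 × 1.7×10⁻⁴ = 0.071179 m
934–1554 m: 620 × 1.5×10⁻⁴ × 0.36 = 0.03348 m
Δh = 0.0105732 + 0.12636 + 0.071179 + 0.03348 = 0.2415922 m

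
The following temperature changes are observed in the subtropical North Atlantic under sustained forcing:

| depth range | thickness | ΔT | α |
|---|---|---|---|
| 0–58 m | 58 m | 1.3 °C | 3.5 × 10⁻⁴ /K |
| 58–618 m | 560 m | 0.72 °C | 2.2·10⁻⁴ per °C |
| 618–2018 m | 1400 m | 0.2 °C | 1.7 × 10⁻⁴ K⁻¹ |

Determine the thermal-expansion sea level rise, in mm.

3.5×10⁻⁴ × 58 × 1.3 = 0.02639 m
58–618 m: 0.72 × 2.2×10⁻⁴ × 560 = 0.088704 m
Layer 3: 1.7×10⁻⁴ × 1400 × 0.2 = 0.04760 m
Δh = 0.02639 + 0.088704 + 0.04760 = 0.162694 m ≈ 160 mm

Δh ≈ 160 mm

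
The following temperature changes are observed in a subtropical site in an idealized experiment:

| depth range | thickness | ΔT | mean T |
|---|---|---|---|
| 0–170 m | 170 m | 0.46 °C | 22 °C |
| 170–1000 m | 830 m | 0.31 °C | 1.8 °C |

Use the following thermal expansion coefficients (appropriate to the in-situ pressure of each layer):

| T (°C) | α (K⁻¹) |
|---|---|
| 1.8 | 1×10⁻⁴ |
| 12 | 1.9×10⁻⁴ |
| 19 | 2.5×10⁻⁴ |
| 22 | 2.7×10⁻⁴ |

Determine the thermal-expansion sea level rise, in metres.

Layer 1 at 22 °C → α = 2.7×10⁻⁴ K⁻¹
Layer 2 at 1.8 °C → α = 1×10⁻⁴ K⁻¹
0.46 × 2.7×10⁻⁴ × 170 = 0.021114 m
0.31 × 830 × 1×10⁻⁴ = 0.02573 m
Δh = 0.021114 + 0.02573 = 0.046844 m

about 0.047 m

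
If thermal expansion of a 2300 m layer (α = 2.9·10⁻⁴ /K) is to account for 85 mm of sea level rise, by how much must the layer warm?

ΔT = Δh/(αH) = 0.085 / (2.9×10⁻⁴ × 2300) ≈ 0.1274 °C

0.127 °C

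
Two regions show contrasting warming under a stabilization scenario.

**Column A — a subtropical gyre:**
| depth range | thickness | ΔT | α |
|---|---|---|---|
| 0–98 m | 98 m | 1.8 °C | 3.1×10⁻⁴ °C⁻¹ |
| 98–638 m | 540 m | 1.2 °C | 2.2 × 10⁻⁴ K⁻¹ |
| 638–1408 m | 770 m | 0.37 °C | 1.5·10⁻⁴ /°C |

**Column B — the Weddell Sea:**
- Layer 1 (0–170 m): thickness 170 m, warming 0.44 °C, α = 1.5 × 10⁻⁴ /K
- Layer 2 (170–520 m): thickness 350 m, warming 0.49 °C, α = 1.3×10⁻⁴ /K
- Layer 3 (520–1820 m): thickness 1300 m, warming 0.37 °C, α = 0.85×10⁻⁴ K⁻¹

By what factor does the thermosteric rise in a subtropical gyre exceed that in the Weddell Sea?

A 0–98 m: 1.8 × 3.1×10⁻⁴ × 98 = 0.054684 m
A 98–638 m: 1.2 × 540 × 2.2×10⁻⁴ = 0.14256 m
A Layer 3: 0.37 × 770 × 1.5×10⁻⁴ = 0.042735 m
A total: 0.239979 m
B 0.44 × 1.5×10⁻⁴ × 170 = 0.01122 m
B Layer 2: 1.3×10⁻⁴ × 0.49 × 350 = 0.022295 m
B 0.85×10⁻⁴ × 1300 × 0.37 = 0.040885 m
B total: 0.07440 m
Ratio: 0.239979 / 0.07440 ≈ 3.226

a factor of 3.23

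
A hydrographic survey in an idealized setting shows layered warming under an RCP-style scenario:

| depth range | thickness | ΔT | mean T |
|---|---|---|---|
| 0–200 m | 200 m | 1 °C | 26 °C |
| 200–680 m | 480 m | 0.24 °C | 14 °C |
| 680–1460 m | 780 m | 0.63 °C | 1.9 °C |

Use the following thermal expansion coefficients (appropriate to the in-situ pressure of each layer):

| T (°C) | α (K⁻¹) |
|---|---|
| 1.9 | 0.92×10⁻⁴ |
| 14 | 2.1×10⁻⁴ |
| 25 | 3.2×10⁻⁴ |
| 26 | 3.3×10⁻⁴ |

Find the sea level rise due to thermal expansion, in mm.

Layer 1 at 26 °C → α = 3.3×10⁻⁴ K⁻¹
Layer 2 at 14 °C → α = 2.1×10⁻⁴ K⁻¹
Layer 3 at 1.9 °C → α = 0.92×10⁻⁴ K⁻¹
3.3×10⁻⁴ × 200 × 1 = 0.06600 m
200–680 m: 2.1×10⁻⁴ × 480 × 0.24 = 0.024192 m
680–1460 m: 0.63 × 0.92×10⁻⁴ × 780 = 0.0452088 m
Δh = 0.06600 + 0.024192 + 0.0452088 = 0.1354008 m

135 mm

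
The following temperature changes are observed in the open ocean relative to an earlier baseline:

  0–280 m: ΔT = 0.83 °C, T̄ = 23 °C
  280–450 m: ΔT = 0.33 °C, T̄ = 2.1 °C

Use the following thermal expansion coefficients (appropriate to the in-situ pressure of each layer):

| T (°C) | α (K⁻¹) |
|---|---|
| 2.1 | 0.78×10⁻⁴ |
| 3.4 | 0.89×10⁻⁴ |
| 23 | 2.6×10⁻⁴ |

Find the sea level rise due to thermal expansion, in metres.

Layer 1 at 23 °C → α = 2.6×10⁻⁴ K⁻¹
Layer 2 at 2.1 °C → α = 0.78×10⁻⁴ K⁻¹
280 × 2.6×10⁻⁴ × 0.83 = 0.060424 m
0.78×10⁻⁴ × 0.33 × 170 = 0.0043758 m
Δh = 0.060424 + 0.0043758 = 0.0647998 m ≈ 0.0648 m

0.0648 m of thermosteric rise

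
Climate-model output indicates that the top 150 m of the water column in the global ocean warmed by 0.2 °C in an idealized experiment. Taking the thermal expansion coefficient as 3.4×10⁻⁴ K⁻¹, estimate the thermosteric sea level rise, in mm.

Δh = 10.2 mm

Δh = αΔT·H = 3.4×10⁻⁴ × 0.2 × 150 = 0.01020 m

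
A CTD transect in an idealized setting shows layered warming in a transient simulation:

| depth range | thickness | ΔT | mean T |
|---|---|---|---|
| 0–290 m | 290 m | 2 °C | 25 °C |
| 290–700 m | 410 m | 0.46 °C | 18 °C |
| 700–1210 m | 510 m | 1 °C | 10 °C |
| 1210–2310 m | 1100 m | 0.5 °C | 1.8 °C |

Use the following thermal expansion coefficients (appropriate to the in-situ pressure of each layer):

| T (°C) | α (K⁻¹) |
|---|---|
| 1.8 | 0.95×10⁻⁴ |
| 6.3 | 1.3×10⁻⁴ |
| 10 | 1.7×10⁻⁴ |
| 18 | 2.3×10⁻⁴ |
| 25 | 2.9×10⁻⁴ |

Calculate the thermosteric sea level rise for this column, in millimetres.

Layer 1 at 25 °C → α = 2.9×10⁻⁴ K⁻¹
Layer 2 at 18 °C → α = 2.3×10⁻⁴ K⁻¹
Layer 3 at 10 °C → α = 1.7×10⁻⁴ K⁻¹
Layer 4 at 1.8 °C → α = 0.95×10⁻⁴ K⁻¹
Layer 1: 2.9×10⁻⁴ × 2 × 290 = 0.16820 m
2.3×10⁻⁴ × 410 × 0.46 = 0.043378 m
700–1210 m: 1.7×10⁻⁴ × 1 × 510 = 0.08670 m
Layer 4: 0.95×10⁻⁴ × 0.5 × 1100 = 0.05225 m
Δh = 0.16820 + 0.043378 + 0.08670 + 0.05225 = 0.350528 m

Δh = 351 mm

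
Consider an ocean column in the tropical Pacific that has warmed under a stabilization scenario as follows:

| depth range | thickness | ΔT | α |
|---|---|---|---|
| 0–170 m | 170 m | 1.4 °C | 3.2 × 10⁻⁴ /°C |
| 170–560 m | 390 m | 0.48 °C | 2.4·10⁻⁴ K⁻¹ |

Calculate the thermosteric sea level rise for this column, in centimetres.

0–170 m: 3.2×10⁻⁴ × 170 × 1.4 = 0.07616 m
2.4×10⁻⁴ × 390 × 0.48 = 0.044928 m
Δh = 0.07616 + 0.044928 = 0.121088 m

Δh = 12.1 cm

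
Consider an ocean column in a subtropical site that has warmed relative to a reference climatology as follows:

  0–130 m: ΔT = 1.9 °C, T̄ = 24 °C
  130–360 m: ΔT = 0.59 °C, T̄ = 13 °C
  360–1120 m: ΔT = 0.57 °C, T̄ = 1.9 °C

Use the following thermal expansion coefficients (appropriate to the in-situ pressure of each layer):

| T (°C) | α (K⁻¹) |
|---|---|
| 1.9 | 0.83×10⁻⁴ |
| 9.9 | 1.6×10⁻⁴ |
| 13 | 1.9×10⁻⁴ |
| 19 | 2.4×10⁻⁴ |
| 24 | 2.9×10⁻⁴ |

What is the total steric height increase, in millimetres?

Layer 1 at 24 °C → α = 2.9×10⁻⁴ K⁻¹
Layer 2 at 13 °C → α = 1.9×10⁻⁴ K⁻¹
Layer 3 at 1.9 °C → α = 0.83×10⁻⁴ K⁻¹
0–130 m: 130 × 1.9 × 2.9×10⁻⁴ = 0.07163 m
230 × 1.9×10⁻⁴ × 0.59 = 0.025783 m
Layer 3: 760 × 0.83×10⁻⁴ × 0.57 = 0.0359556 m
Δh = 0.07163 + 0.025783 + 0.0359556 = 0.1333686 m

130 mm of thermosteric rise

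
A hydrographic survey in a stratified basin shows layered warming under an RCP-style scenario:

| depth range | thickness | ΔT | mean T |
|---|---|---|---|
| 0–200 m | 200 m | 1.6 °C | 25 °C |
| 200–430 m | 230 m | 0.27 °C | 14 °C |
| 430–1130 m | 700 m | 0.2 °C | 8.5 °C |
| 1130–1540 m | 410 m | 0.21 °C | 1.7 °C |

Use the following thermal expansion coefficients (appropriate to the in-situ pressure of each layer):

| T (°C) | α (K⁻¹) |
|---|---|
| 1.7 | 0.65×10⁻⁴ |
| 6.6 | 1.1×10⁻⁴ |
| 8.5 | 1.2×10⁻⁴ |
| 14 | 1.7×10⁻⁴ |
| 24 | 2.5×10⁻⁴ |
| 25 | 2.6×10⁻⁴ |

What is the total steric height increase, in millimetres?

Layer 1 at 25 °C → α = 2.6×10⁻⁴ K⁻¹
Layer 2 at 14 °C → α = 1.7×10⁻⁴ K⁻¹
Layer 3 at 8.5 °C → α = 1.2×10⁻⁴ K⁻¹
Layer 4 at 1.7 °C → α = 0.65×10⁻⁴ K⁻¹
Layer 1: 2.6×10⁻⁴ × 200 × 1.6 = 0.08320 m
Layer 2: 1.7×10⁻⁴ × 0.27 × 230 = 0.010557 m
Layer 3: 1.2×10⁻⁴ × 700 × 0.2 = 0.01680 m
Layer 4: 0.65×10⁻⁴ × 410 × 0.21 = 0.0055965 m
Δh = 0.08320 + 0.010557 + 0.01680 + 0.0055965 = 0.1161535 m ≈ 116 mm

about 116 mm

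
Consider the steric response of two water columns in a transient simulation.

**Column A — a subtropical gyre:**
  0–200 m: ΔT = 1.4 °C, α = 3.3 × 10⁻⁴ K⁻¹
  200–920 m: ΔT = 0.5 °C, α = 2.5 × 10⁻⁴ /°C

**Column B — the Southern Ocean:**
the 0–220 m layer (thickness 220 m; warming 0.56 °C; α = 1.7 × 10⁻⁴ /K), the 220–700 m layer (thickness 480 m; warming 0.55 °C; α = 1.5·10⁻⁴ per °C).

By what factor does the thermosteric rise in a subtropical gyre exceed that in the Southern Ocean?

3.01

A 3.3×10⁻⁴ × 200 × 1.4 = 0.09240 m
A 200–920 m: 0.5 × 2.5×10⁻⁴ × 720 = 0.09000 m
A total: 0.18240 m
B 0–220 m: 0.56 × 220 × 1.7×10⁻⁴ = 0.020944 m
B 220–700 m: 480 × 1.5×10⁻⁴ × 0.55 = 0.03960 m
B total: 0.060544 m
Ratio: 0.18240 / 0.060544 ≈ 3.013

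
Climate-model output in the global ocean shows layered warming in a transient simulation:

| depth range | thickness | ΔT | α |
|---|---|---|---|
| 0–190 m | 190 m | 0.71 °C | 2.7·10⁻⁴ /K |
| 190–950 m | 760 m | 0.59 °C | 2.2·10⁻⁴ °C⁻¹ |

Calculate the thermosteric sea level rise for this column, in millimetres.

140 mm

Layer 1: 2.7×10⁻⁴ × 190 × 0.71 = 0.036423 m
Layer 2: 760 × 2.2×10⁻⁴ × 0.59 = 0.098648 m
Δh = 0.036423 + 0.098648 = 0.135071 m ≈ 140 mm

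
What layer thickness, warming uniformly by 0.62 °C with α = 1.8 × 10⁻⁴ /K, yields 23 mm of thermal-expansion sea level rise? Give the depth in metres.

206 m

H = Δh/(αΔT) = 0.023 / (1.8×10⁻⁴ × 0.62) ≈ 206.1 m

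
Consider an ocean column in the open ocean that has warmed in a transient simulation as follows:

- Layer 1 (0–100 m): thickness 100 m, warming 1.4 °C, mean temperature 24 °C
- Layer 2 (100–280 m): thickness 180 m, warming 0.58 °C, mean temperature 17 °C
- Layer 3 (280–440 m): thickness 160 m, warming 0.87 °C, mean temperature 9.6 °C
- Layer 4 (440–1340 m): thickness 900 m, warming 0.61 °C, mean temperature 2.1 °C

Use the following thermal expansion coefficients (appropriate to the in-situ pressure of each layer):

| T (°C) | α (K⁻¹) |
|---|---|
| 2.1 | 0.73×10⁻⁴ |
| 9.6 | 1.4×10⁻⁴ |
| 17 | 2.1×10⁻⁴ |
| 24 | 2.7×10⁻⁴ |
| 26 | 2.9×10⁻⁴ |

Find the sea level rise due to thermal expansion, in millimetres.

119 mm of thermosteric rise

Layer 1 at 24 °C → α = 2.7×10⁻⁴ K⁻¹
Layer 2 at 17 °C → α = 2.1×10⁻⁴ K⁻¹
Layer 3 at 9.6 °C → α = 1.4×10⁻⁴ K⁻¹
Layer 4 at 2.1 °C → α = 0.73×10⁻⁴ K⁻¹
2.7×10⁻⁴ × 1.4 × 100 = 0.03780 m
2.1×10⁻⁴ × 180 × 0.58 = 0.021924 m
280–440 m: 0.87 × 1.4×10⁻⁴ × 160 = 0.019488 m
Layer 4: 0.73×10⁻⁴ × 0.61 × 900 = 0.040077 m
Δh = 0.03780 + 0.021924 + 0.019488 + 0.040077 = 0.119289 m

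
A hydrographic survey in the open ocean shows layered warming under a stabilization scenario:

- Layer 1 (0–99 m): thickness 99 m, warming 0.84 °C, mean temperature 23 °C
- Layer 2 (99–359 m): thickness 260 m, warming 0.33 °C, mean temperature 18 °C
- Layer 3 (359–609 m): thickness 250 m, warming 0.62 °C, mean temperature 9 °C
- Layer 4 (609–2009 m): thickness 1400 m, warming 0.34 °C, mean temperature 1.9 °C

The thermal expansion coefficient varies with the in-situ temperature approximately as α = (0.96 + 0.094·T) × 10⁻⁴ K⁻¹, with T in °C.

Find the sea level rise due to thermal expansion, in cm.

about 13 cm

Layer 1: α = (0.96 + 0.094×23)×10⁻⁴ = 3.122×10⁻⁴ K⁻¹
Layer 2: α = (0.96 + 0.094×18)×10⁻⁴ = 2.652×10⁻⁴ K⁻¹
Layer 3: α = (0.96 + 0.094×9)×10⁻⁴ = 1.806×10⁻⁴ K⁻¹
Layer 4: α = (0.96 + 0.094×1.9)×10⁻⁴ = 1.1386×10⁻⁴ K⁻¹
3.122×10⁻⁴ × 0.84 × 99 = 0.025962552 m
99–359 m: 2.652×10⁻⁴ × 0.33 × 260 = 0.02275416 m
Layer 3: 0.62 × 1.806×10⁻⁴ × 250 = 0.027993 m
Layer 4: 1400 × 0.34 × 1.1386×10⁻⁴ = 0.05419736 m
Δh = 0.025962552 + 0.02275416 + 0.027993 + 0.05419736 = 0.130907072 m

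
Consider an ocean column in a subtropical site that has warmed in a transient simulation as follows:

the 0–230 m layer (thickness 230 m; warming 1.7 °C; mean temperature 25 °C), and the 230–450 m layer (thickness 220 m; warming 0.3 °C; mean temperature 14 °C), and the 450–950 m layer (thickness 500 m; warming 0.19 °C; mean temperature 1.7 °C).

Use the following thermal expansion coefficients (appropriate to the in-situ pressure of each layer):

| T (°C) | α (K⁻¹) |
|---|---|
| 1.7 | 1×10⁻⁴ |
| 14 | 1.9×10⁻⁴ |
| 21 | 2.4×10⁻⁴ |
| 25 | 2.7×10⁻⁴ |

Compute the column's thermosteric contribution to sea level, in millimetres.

Layer 1 at 25 °C → α = 2.7×10⁻⁴ K⁻¹
Layer 2 at 14 °C → α = 1.9×10⁻⁴ K⁻¹
Layer 3 at 1.7 °C → α = 1×10⁻⁴ K⁻¹
2.7×10⁻⁴ × 1.7 × 230 = 0.10557 m
230–450 m: 220 × 1.9×10⁻⁴ × 0.3 = 0.01254 m
Layer 3: 0.19 × 1×10⁻⁴ × 500 = 0.00950 m
Δh = 0.10557 + 0.01254 + 0.00950 = 0.12761 m ≈ 128 mm

Δh = 128 mm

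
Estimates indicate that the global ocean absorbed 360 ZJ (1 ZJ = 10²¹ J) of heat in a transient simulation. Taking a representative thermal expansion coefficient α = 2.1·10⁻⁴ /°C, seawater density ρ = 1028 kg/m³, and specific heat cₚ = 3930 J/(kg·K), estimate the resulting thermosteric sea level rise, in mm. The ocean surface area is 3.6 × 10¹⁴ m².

Per unit area: Q = 360×10²¹ / (3.6×10¹⁴) = 1×10⁹ J/m²
Δh = αQ/(ρcₚ) = 2.1×10⁻⁴ × 1×10⁹ / (1028 × 3930) ≈ 0.05198 m

Δh = 52 mm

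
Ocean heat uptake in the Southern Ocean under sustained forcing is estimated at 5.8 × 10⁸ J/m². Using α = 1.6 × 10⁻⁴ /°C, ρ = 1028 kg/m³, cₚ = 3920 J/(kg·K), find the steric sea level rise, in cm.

Δh = αQ/(ρcₚ) = 1.6×10⁻⁴ × 5.8×10⁸ / (1028 × 3920) ≈ 0.023029 m

Δh = 2.30 cm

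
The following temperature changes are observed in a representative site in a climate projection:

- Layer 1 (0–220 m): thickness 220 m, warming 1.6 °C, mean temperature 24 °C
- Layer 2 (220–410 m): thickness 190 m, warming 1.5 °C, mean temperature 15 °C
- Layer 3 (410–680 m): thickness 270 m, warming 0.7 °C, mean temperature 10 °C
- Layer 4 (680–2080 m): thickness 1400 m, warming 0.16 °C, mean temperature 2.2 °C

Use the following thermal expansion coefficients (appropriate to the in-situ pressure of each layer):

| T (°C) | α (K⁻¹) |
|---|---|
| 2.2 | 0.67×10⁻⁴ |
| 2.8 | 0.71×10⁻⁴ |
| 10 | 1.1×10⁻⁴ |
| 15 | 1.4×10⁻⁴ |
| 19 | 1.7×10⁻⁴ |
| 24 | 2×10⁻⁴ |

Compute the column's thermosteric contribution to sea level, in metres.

Δh = 0.146 m

Layer 1 at 24 °C → α = 2×10⁻⁴ K⁻¹
Layer 2 at 15 °C → α = 1.4×10⁻⁴ K⁻¹
Layer 3 at 10 °C → α = 1.1×10⁻⁴ K⁻¹
Layer 4 at 2.2 °C → α = 0.67×10⁻⁴ K⁻¹
Layer 1: 1.6 × 2×10⁻⁴ × 220 = 0.07040 m
220–410 m: 190 × 1.5 × 1.4×10⁻⁴ = 0.03990 m
1.1×10⁻⁴ × 270 × 0.7 = 0.02079 m
680–2080 m: 0.67×10⁻⁴ × 1400 × 0.16 = 0.015008 m
Δh = 0.07040 + 0.03990 + 0.02079 + 0.015008 = 0.146098 m ≈ 0.146 m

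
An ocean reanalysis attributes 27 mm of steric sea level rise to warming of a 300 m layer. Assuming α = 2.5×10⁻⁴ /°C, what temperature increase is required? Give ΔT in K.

ΔT = Δh/(αH) = 0.027 / (2.5×10⁻⁴ × 300) = 0.3600 K

0.360 K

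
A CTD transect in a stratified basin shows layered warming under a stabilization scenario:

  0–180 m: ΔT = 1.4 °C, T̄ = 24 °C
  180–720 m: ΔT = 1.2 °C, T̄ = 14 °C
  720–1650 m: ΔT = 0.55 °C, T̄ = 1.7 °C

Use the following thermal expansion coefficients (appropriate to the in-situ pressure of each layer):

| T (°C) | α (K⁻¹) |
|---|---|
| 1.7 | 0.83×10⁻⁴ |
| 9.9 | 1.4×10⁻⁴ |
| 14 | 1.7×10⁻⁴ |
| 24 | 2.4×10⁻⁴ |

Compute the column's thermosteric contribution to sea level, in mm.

Layer 1 at 24 °C → α = 2.4×10⁻⁴ K⁻¹
Layer 2 at 14 °C → α = 1.7×10⁻⁴ K⁻¹
Layer 3 at 1.7 °C → α = 0.83×10⁻⁴ K⁻¹
Layer 1: 2.4×10⁻⁴ × 180 × 1.4 = 0.06048 m
Layer 2: 1.2 × 540 × 1.7×10⁻⁴ = 0.11016 m
0.83×10⁻⁴ × 930 × 0.55 = 0.0424545 m
Δh = 0.06048 + 0.11016 + 0.0424545 = 0.2130945 m

about 213 mm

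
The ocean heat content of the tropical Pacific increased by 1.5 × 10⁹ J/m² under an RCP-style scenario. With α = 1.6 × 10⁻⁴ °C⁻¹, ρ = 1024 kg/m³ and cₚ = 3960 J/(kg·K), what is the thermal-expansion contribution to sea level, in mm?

59 mm

Δh = αQ/(ρcₚ) = 1.6×10⁻⁴ × 1.5×10⁹ / (1024 × 3960) ≈ 0.059186 m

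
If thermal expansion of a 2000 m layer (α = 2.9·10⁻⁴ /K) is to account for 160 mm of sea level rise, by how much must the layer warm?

ΔT ≈ 0.276 °C

ΔT = Δh/(αH) = 0.16 / (2.9×10⁻⁴ × 2000) ≈ 0.2759 °C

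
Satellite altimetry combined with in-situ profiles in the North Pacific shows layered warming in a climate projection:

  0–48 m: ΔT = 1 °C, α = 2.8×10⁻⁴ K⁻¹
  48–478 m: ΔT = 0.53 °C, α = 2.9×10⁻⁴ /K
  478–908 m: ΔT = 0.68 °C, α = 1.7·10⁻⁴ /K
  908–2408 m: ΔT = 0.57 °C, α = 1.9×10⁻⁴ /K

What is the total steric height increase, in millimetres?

about 292 mm

0–48 m: 48 × 1 × 2.8×10⁻⁴ = 0.01344 m
2.9×10⁻⁴ × 0.53 × 430 = 0.066091 m
1.7×10⁻⁴ × 430 × 0.68 = 0.049708 m
908–2408 m: 1.9×10⁻⁴ × 1500 × 0.57 = 0.16245 m
Δh = 0.01344 + 0.066091 + 0.049708 + 0.16245 = 0.291689 m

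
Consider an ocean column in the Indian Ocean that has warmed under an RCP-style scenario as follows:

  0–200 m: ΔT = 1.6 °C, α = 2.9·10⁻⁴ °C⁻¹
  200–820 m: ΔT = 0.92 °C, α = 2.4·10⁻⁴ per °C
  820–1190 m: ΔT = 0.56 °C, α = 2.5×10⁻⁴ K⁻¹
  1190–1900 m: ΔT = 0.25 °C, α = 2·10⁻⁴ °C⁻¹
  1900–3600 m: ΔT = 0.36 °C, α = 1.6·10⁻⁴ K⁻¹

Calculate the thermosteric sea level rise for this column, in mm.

415 mm

2.9×10⁻⁴ × 200 × 1.6 = 0.09280 m
Layer 2: 0.92 × 620 × 2.4×10⁻⁴ = 0.136896 m
Layer 3: 370 × 2.5×10⁻⁴ × 0.56 = 0.05180 m
710 × 2×10⁻⁴ × 0.25 = 0.03550 m
1700 × 1.6×10⁻⁴ × 0.36 = 0.09792 m
Δh = 0.09280 + 0.136896 + 0.05180 + 0.03550 + 0.09792 = 0.414916 m ≈ 415 mm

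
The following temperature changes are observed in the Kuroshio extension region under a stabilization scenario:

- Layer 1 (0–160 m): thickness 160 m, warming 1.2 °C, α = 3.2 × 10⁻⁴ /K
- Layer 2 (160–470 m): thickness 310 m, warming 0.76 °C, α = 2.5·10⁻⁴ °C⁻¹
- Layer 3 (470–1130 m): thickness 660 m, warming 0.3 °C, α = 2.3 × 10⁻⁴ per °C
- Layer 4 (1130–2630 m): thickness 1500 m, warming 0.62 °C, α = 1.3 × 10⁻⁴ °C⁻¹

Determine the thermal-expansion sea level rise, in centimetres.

Δh ≈ 28.7 cm

1.2 × 3.2×10⁻⁴ × 160 = 0.06144 m
Layer 2: 310 × 0.76 × 2.5×10⁻⁴ = 0.05890 m
470–1130 m: 660 × 2.3×10⁻⁴ × 0.3 = 0.04554 m
0.62 × 1.3×10⁻⁴ × 1500 = 0.12090 m
Δh = 0.06144 + 0.05890 + 0.04554 + 0.12090 = 0.28678 m ≈ 28.7 cm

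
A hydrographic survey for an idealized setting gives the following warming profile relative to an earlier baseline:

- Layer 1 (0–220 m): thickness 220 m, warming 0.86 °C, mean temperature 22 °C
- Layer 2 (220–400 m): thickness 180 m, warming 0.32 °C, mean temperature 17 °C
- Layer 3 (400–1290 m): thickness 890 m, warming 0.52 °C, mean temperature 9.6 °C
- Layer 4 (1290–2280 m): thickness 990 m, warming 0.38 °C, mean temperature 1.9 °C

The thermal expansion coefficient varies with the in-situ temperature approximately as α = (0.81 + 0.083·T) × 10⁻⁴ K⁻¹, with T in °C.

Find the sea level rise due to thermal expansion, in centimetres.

Layer 1: α = (0.81 + 0.083×22)×10⁻⁴ = 2.636×10⁻⁴ K⁻¹
Layer 2: α = (0.81 + 0.083×17)×10⁻⁴ = 2.221×10⁻⁴ K⁻¹
Layer 3: α = (0.81 + 0.083×9.6)×10⁻⁴ = 1.6068×10⁻⁴ K⁻¹
Layer 4: α = (0.81 + 0.083×1.9)×10⁻⁴ = 0.9677×10⁻⁴ K⁻¹
0–220 m: 220 × 0.86 × 2.636×10⁻⁴ = 0.04987312 m
220–400 m: 2.221×10⁻⁴ × 180 × 0.32 = 0.01279296 m
890 × 1.6068×10⁻⁴ × 0.52 = 0.074362704 m
Layer 4: 0.9677×10⁻⁴ × 990 × 0.38 = 0.036404874 m
Δh = 0.04987312 + 0.01279296 + 0.074362704 + 0.036404874 = 0.173433658 m ≈ 17.3 cm

Δh ≈ 17.3 cm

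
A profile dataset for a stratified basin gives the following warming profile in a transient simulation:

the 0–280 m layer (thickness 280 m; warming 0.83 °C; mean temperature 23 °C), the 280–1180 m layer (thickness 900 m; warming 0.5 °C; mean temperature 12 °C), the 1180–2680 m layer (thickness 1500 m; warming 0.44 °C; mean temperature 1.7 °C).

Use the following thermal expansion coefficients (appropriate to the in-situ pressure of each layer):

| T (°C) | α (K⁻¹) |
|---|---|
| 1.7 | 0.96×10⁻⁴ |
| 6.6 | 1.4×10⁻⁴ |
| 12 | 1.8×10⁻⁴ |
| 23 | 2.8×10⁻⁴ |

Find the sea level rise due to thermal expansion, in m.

Δh = 0.21 m

Layer 1 at 23 °C → α = 2.8×10⁻⁴ K⁻¹
Layer 2 at 12 °C → α = 1.8×10⁻⁴ K⁻¹
Layer 3 at 1.7 °C → α = 0.96×10⁻⁴ K⁻¹
0–280 m: 280 × 0.83 × 2.8×10⁻⁴ = 0.065072 m
0.5 × 900 × 1.8×10⁻⁴ = 0.08100 m
0.44 × 1500 × 0.96×10⁻⁴ = 0.06336 m
Δh = 0.065072 + 0.08100 + 0.06336 = 0.209432 m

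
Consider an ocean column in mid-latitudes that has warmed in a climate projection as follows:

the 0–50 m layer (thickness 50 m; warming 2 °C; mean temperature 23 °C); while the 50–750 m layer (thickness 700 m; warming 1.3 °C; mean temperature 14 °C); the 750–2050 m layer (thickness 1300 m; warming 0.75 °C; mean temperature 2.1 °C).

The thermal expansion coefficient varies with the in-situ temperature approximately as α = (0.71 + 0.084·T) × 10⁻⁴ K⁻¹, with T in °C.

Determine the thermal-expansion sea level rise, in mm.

Layer 1: α = (0.71 + 0.084×23)×10⁻⁴ = 2.642×10⁻⁴ K⁻¹
Layer 2: α = (0.71 + 0.084×14)×10⁻⁴ = 1.886×10⁻⁴ K⁻¹
Layer 3: α = (0.71 + 0.084×2.1)×10⁻⁴ = 0.8864×10⁻⁴ K⁻¹
2.642×10⁻⁴ × 50 × 2 = 0.02642 m
700 × 1.3 × 1.886×10⁻⁴ = 0.171626 m
Layer 3: 0.8864×10⁻⁴ × 1300 × 0.75 = 0.086424 m
Δh = 0.02642 + 0.171626 + 0.086424 = 0.28447 m

about 280 mm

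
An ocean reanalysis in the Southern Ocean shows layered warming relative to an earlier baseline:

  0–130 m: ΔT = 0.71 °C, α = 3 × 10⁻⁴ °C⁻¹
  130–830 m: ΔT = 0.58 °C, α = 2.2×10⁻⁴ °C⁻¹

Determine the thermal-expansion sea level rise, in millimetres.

about 117 mm

3×10⁻⁴ × 0.71 × 130 = 0.02769 m
700 × 0.58 × 2.2×10⁻⁴ = 0.08932 m
Δh = 0.02769 + 0.08932 = 0.11701 m ≈ 117 mm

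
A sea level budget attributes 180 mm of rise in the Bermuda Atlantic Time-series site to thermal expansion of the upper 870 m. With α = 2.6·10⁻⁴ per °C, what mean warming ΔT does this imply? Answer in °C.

0.796 °C

ΔT = Δh/(αH) = 0.18 / (2.6×10⁻⁴ × 870) ≈ 0.7958 °C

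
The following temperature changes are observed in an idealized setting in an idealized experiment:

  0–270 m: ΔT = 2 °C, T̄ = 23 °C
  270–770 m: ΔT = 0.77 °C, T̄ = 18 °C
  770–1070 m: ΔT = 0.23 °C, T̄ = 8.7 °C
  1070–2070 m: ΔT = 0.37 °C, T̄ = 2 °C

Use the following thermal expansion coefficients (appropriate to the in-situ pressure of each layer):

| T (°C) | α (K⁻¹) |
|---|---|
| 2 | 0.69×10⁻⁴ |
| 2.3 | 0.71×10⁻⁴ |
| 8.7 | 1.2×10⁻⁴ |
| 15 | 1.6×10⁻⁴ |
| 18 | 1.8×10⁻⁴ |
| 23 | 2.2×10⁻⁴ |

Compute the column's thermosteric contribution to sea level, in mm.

Layer 1 at 23 °C → α = 2.2×10⁻⁴ K⁻¹
Layer 2 at 18 °C → α = 1.8×10⁻⁴ K⁻¹
Layer 3 at 8.7 °C → α = 1.2×10⁻⁴ K⁻¹
Layer 4 at 2 °C → α = 0.69×10⁻⁴ K⁻¹
2.2×10⁻⁴ × 2 × 270 = 0.11880 m
270–770 m: 1.8×10⁻⁴ × 500 × 0.77 = 0.06930 m
770–1070 m: 300 × 1.2×10⁻⁴ × 0.23 = 0.00828 m
Layer 4: 0.37 × 1000 × 0.69×10⁻⁴ = 0.02553 m
Δh = 0.11880 + 0.06930 + 0.00828 + 0.02553 = 0.22191 m

222 mm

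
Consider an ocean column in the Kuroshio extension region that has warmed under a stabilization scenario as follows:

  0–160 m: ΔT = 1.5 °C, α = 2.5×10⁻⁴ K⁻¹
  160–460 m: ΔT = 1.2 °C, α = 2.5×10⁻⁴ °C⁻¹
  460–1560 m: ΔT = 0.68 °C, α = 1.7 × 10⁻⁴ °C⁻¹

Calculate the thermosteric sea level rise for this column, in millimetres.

0–160 m: 160 × 1.5 × 2.5×10⁻⁴ = 0.06000 m
Layer 2: 300 × 1.2 × 2.5×10⁻⁴ = 0.09000 m
460–1560 m: 1100 × 0.68 × 1.7×10⁻⁴ = 0.12716 m
Δh = 0.06000 + 0.09000 + 0.12716 = 0.27716 m

277 mm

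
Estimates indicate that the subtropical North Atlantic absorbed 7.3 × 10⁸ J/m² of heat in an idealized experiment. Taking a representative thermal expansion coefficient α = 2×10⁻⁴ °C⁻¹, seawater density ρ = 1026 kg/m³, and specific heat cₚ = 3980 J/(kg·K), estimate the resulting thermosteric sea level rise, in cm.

Δh = αQ/(ρcₚ) = 2×10⁻⁴ × 7.3×10⁸ / (1026 × 3980) ≈ 0.035754 m

Δh = 3.58 cm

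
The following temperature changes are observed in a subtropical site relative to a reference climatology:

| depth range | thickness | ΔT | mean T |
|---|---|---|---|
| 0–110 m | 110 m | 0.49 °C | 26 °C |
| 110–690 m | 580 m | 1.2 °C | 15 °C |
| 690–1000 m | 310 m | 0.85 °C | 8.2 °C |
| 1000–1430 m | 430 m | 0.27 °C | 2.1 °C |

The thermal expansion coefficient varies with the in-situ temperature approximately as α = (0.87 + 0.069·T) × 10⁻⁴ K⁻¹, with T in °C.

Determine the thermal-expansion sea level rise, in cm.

19.7 cm

Layer 1: α = (0.87 + 0.069×26)×10⁻⁴ = 2.664×10⁻⁴ K⁻¹
Layer 2: α = (0.87 + 0.069×15)×10⁻⁴ = 1.905×10⁻⁴ K⁻¹
Layer 3: α = (0.87 + 0.069×8.2)×10⁻⁴ = 1.4358×10⁻⁴ K⁻¹
Layer 4: α = (0.87 + 0.069×2.1)×10⁻⁴ = 1.0149×10⁻⁴ K⁻¹
0–110 m: 110 × 2.664×10⁻⁴ × 0.49 = 0.01435896 m
110–690 m: 1.2 × 580 × 1.905×10⁻⁴ = 0.132588 m
1.4358×10⁻⁴ × 0.85 × 310 = 0.03783333 m
430 × 1.0149×10⁻⁴ × 0.27 = 0.011782989 m
Δh = 0.01435896 + 0.132588 + 0.03783333 + 0.011782989 = 0.196563279 m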